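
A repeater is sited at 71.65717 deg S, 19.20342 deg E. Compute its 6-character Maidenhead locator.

JB98oi

Add 180° to longitude and 90° to latitude: 199.2034, 18.3428.
Field: 199.2034/20 → 9 → J, 18.3428/10 → 1 → B; chars JB.
Square: 19.2034/2 → 9, 8.3428/1 → 8; chars 98.
Subsquare: 1.2034/0.0833333 → 14 → o, 0.3428/0.0416667 → 8 → i; chars oi.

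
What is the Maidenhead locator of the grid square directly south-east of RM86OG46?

Longitude extended square 4; +1 → 5.
Latitude extended square 6; −1 → 5.

RM86og55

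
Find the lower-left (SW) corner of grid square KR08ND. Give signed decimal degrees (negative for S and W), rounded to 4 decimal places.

Field K=10, R=17: +10·20° lon, +17·10° lat → SW at lon 20°, lat 80°.
Square 0, 8: +0·2° lon, +8·1° lat → SW at lon 20°, lat 88°.
Subsquare n=13, d=3: +13·0.0833333° lon, +3·0.0416667° lat → SW at lon 21.0833°, lat 88.125°.
latitude 88.1250, longitude 21.0833.

88.1250, 21.0833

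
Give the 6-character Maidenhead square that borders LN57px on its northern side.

LN58pa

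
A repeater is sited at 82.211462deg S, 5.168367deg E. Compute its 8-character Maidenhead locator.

JA27os09

Offset from 180°W / 90°S: lon 185.16837°, lat 7.78854°.
Field: lon ⌊185.16837/20⌋ = 9 → J; lat ⌊7.78854/10⌋ = 0 → A.
Square: lon ⌊5.16837/2⌋ = 2; lat ⌊7.78854/1⌋ = 7.
Subsquare: lon ⌊1.16837/0.0833333⌋ = 14 → o; lat ⌊0.78854/0.0416667⌋ = 18 → s.
Extended square: lon ⌊0.00170/0.00833333⌋ = 0; lat ⌊0.03854/0.00416667⌋ = 9.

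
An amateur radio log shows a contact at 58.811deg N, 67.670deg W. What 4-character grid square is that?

Offset from 180°W / 90°S: lon 112.33°, lat 148.81°.
Field (20°×10°, letters A–R): 112.33/20 → 5 → F, 148.81/10 → 14 → O; chars FO.
Square (2°×1°, digits 0–9): 12.33/2 → 6, 8.81/1 → 8; chars 68.

FO68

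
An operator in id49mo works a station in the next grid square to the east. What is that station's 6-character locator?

ID49no

Longitude subsquare m = 12; +1 → 13 = n.
The latitude characters are unchanged.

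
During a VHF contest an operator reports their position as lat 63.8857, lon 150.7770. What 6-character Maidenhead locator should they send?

QP53jv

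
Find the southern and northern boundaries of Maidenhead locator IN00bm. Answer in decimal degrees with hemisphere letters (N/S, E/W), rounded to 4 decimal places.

40.5000° N, 40.5417° N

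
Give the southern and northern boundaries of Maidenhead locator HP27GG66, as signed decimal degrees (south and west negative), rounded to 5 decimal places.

67.27500, 67.27917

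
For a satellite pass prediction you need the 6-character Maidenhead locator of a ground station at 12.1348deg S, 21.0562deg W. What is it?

HH97lu

Shift to the Maidenhead origin (180°W, 90°S): lon 158.9438, lat 77.8652.
Field: lon ⌊158.9438/20⌋ = 7 → H; lat ⌊77.8652/10⌋ = 7 → H.
Square: lon ⌊18.9438/2⌋ = 9; lat ⌊7.8652/1⌋ = 7.
Subsquare: lon ⌊0.9438/0.0833333⌋ = 11 → l; lat ⌊0.8652/0.0416667⌋ = 20 → u.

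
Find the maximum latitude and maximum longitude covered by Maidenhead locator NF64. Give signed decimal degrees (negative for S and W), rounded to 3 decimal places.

Field N=13, F=5: +13·20° lon, +5·10° lat → SW at lon 80°, lat -40°.
Square 6, 4: +6·2° lon, +4·1° lat → SW at lon 92°, lat -36°.
Cell spans 2° lon × 1° lat. NE corner is SW corner plus one full cell.
latitude -35.000, longitude 94.000.

-35.000, 94.000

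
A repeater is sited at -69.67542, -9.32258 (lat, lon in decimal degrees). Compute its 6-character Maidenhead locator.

Add 180° to longitude and 90° to latitude: 170.6774, 20.3246.
Field: lon ⌊170.6774/20⌋ = 8 → I; lat ⌊20.3246/10⌋ = 2 → C.
Square: lon ⌊10.6774/2⌋ = 5; lat ⌊0.3246/1⌋ = 0.
Subsquare: lon ⌊0.6774/0.0833333⌋ = 8 → i; lat ⌊0.3246/0.0416667⌋ = 7 → h.

IC50ih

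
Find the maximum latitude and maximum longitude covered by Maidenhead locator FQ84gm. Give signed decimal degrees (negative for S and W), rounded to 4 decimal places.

Field F=5, Q=16: +5·20° lon, +16·10° lat → SW at lon -80°, lat 70°.
Square 8, 4: +8·2° lon, +4·1° lat → SW at lon -64°, lat 74°.
Subsquare g=6, m=12: +6·0.0833333° lon, +12·0.0416667° lat → SW at lon -63.5°, lat 74.5°.
Cell spans 0.0833333° lon × 0.0416667° lat. NE corner is SW corner plus one full cell.
latitude 74.5417, longitude -63.4167.

74.5417, -63.4167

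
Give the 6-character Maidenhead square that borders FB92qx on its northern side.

Latitude subsquare x = 23; +1 → 24, wraps to 0 = a, carry into square.
Latitude square 2; +1 → 3.
The longitude characters are unchanged.

FB93qa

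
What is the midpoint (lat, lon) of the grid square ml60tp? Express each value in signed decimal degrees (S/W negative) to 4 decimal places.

20.6458, 73.6250

Field M=12, L=11: +12·20° lon, +11·10° lat → SW at lon 60°, lat 20°.
Square 6, 0: +6·2° lon, +0·1° lat → SW at lon 72°, lat 20°.
Subsquare t=19, p=15: +19·0.0833333° lon, +15·0.0416667° lat → SW at lon 73.5833°, lat 20.625°.
Cell spans 0.0833333° lon × 0.0416667° lat. Centre is SW corner plus half of each.
latitude 20.6458, longitude 73.6250.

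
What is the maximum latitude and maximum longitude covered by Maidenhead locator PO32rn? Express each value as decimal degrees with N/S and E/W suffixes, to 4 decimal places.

Field P=15, O=14: +15·20° lon, +14·10° lat → SW at lon 120°, lat 50°.
Square 3, 2: +3·2° lon, +2·1° lat → SW at lon 126°, lat 52°.
Subsquare r=17, n=13: +17·0.0833333° lon, +13·0.0416667° lat → SW at lon 127.417°, lat 52.5417°.
Cell spans 0.0833333° lon × 0.0416667° lat. NE corner is SW corner plus one full cell.
latitude 52.5833° N, longitude 127.5000° E.

52.5833° N, 127.5000° E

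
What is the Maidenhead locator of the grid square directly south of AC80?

Latitude square 0; −1 → -1, wraps to 9, carry into field.
Latitude field C = 2; −1 → 1 = B.
The longitude characters are unchanged.

AB89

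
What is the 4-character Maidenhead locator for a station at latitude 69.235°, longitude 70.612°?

Shift to the Maidenhead origin (180°W, 90°S): lon 250.61, lat 159.24.
Field: 250.61/20 → 12 → M, 159.24/10 → 15 → P; chars MP.
Square: 10.61/2 → 5, 9.24/1 → 9; chars 59.

MP59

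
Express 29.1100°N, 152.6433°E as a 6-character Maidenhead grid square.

QL69hc

Offset from 180°W / 90°S: lon 332.6433°, lat 119.1100°.
Field (20°×10°, letters A–R): lon ⌊332.6433/20⌋ = 16 → Q; lat ⌊119.1100/10⌋ = 11 → L.
Square (2°×1°, digits 0–9): lon ⌊12.6433/2⌋ = 6; lat ⌊9.1100/1⌋ = 9.
Subsquare (5′×2.5′, letters a–x): lon ⌊0.6433/0.0833333⌋ = 7 → h; lat ⌊0.1100/0.0416667⌋ = 2 → c.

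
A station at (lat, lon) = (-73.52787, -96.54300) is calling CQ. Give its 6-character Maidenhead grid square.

EB16rl

Offset from 180°W / 90°S: lon 83.4570°, lat 16.4721°.
Field: 83.4570/20 → 4 → E, 16.4721/10 → 1 → B; chars EB.
Square: 3.4570/2 → 1, 6.4721/1 → 6; chars 16.
Subsquare: 1.4570/0.0833333 → 17 → r, 0.4721/0.0416667 → 11 → l; chars rl.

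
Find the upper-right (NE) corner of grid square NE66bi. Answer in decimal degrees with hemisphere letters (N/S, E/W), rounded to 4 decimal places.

43.6250° S, 92.1667° E

Field N=13, E=4: +13·20° lon, +4·10° lat → SW at lon 80°, lat -50°.
Square 6, 6: +6·2° lon, +6·1° lat → SW at lon 92°, lat -44°.
Subsquare b=1, i=8: +1·0.0833333° lon, +8·0.0416667° lat → SW at lon 92.0833°, lat -43.6667°.
Cell spans 0.0833333° lon × 0.0416667° lat. NE corner is SW corner plus one full cell.
latitude 43.6250° S, longitude 92.1667° E.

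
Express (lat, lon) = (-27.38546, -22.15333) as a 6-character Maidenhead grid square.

HG82wo

Offset from 180°W / 90°S: lon 157.8467°, lat 62.6145°.
Field: 157.8467/20 → 7 → H, 62.6145/10 → 6 → G; chars HG.
Square: 17.8467/2 → 8, 2.6145/1 → 2; chars 82.
Subsquare: 1.8467/0.0833333 → 22 → w, 0.6145/0.0416667 → 14 → o; chars wo.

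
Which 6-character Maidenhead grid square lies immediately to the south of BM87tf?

BM87te

Latitude subsquare f = 5; −1 → 4 = e.
The longitude characters are unchanged.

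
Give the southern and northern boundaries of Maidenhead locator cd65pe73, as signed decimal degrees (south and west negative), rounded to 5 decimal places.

-54.82083, -54.81667

Field C=2, D=3: +2·20° lon, +3·10° lat → SW at lon -140°, lat -60°.
Square 6, 5: +6·2° lon, +5·1° lat → SW at lon -128°, lat -55°.
Subsquare p=15, e=4: +15·0.0833333° lon, +4·0.0416667° lat → SW at lon -126.75°, lat -54.8333°.
Extended square 7, 3: +7·0.00833333° lon, +3·0.00416667° lat → SW at lon -126.692°, lat -54.8208°.
Cell spans 0.00833333° lon × 0.00416667° lat.
south -54.82083, north -54.81667.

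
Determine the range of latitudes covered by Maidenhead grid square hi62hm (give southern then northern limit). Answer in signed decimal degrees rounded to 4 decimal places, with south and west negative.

Field H=7, I=8: +7·20° lon, +8·10° lat → SW at lon -40°, lat -10°.
Square 6, 2: +6·2° lon, +2·1° lat → SW at lon -28°, lat -8°.
Subsquare h=7, m=12: +7·0.0833333° lon, +12·0.0416667° lat → SW at lon -27.4167°, lat -7.5°.
Cell spans 0.0833333° lon × 0.0416667° lat.
south -7.5000, north -7.4583.

-7.5000, -7.4583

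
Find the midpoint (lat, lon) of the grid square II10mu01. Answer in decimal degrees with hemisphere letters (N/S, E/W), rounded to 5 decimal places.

9.16042° S, 16.99583° W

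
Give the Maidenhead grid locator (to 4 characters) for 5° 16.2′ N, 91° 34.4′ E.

Shift to the Maidenhead origin (180°W, 90°S): lon 271.57, lat 95.27.
Field: lon ⌊271.57/20⌋ = 13 → N; lat ⌊95.27/10⌋ = 9 → J.
Square: lon ⌊11.57/2⌋ = 5; lat ⌊5.27/1⌋ = 5.

NJ55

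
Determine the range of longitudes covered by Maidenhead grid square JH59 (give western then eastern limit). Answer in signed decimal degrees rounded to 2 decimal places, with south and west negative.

Field J=9, H=7: +9·20° lon, +7·10° lat → SW at lon 0°, lat -20°.
Square 5, 9: +5·2° lon, +9·1° lat → SW at lon 10°, lat -11°.
Cell spans 2° lon × 1° lat.
west 10.00, east 12.00.

10.00, 12.00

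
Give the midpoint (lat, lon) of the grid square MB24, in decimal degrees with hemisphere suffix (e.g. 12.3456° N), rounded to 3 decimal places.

Field M=12, B=1: +12·20° lon, +1·10° lat → SW at lon 60°, lat -80°.
Square 2, 4: +2·2° lon, +4·1° lat → SW at lon 64°, lat -76°.
Cell spans 2° lon × 1° lat. Centre is SW corner plus half of each.
latitude 75.500° S, longitude 65.000° E.

75.500° S, 65.000° E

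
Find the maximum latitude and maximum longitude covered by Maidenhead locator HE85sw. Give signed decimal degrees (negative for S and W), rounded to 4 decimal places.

Field H=7, E=4: +7·20° lon, +4·10° lat → SW at lon -40°, lat -50°.
Square 8, 5: +8·2° lon, +5·1° lat → SW at lon -24°, lat -45°.
Subsquare s=18, w=22: +18·0.0833333° lon, +22·0.0416667° lat → SW at lon -22.5°, lat -44.0833°.
Cell spans 0.0833333° lon × 0.0416667° lat. NE corner is SW corner plus one full cell.
latitude -44.0417, longitude -22.4167.

-44.0417, -22.4167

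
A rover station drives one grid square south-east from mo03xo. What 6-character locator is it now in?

Longitude subsquare x = 23; +1 → 24, wraps to 0 = a, carry into square.
Longitude square 0; +1 → 1.
Latitude subsquare o = 14; −1 → 13 = n.

MO13an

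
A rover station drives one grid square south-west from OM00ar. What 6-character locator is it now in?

NM90xq

Longitude subsquare a = 0; −1 → -1, wraps to 23 = x, carry into square.
Longitude square 0; −1 → -1, wraps to 9, carry into field.
Longitude field O = 14; −1 → 13 = N.
Latitude subsquare r = 17; −1 → 16 = q.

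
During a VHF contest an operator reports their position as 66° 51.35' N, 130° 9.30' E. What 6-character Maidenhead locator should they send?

Offset from 180°W / 90°S: lon 310.1550°, lat 156.8558°.
Field: 310.1550/20 → 15 → P, 156.8558/10 → 15 → P; chars PP.
Square: 10.1550/2 → 5, 6.8558/1 → 6; chars 56.
Subsquare: 0.1550/0.0833333 → 1 → b, 0.8558/0.0416667 → 20 → u; chars bu.

PP56bu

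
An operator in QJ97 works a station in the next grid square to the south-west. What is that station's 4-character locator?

Longitude square 9; −1 → 8.
Latitude square 7; −1 → 6.

QJ86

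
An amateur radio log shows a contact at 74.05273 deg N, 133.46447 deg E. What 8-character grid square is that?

PQ64rb52

Add 180° to longitude and 90° to latitude: 313.46447, 164.05273.
Field: 313.46447/20 → 15 → P, 164.05273/10 → 16 → Q; chars PQ.
Square: 13.46447/2 → 6, 4.05273/1 → 4; chars 64.
Subsquare: 1.46447/0.0833333 → 17 → r, 0.05273/0.0416667 → 1 → b; chars rb.
Extended square: 0.04780/0.00833333 → 5, 0.01106/0.00416667 → 2; chars 52.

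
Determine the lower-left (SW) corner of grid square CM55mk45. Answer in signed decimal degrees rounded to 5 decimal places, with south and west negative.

Field C=2, M=12: +2·20° lon, +12·10° lat → SW at lon -140°, lat 30°.
Square 5, 5: +5·2° lon, +5·1° lat → SW at lon -130°, lat 35°.
Subsquare m=12, k=10: +12·0.0833333° lon, +10·0.0416667° lat → SW at lon -129°, lat 35.4167°.
Extended square 4, 5: +4·0.00833333° lon, +5·0.00416667° lat → SW at lon -128.967°, lat 35.4375°.
latitude 35.43750, longitude -128.96667.

35.43750, -128.96667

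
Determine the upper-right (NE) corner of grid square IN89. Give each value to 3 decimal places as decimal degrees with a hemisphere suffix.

50.000° N, 2.000° W

Field I=8, N=13: +8·20° lon, +13·10° lat → SW at lon -20°, lat 40°.
Square 8, 9: +8·2° lon, +9·1° lat → SW at lon -4°, lat 49°.
Cell spans 2° lon × 1° lat. NE corner is SW corner plus one full cell.
latitude 50.000° N, longitude 2.000° W.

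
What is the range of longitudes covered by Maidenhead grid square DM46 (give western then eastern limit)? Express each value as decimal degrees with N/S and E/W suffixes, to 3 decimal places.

Field D=3, M=12: +3·20° lon, +12·10° lat → SW at lon -120°, lat 30°.
Square 4, 6: +4·2° lon, +6·1° lat → SW at lon -112°, lat 36°.
Cell spans 2° lon × 1° lat.
west 112.000° W, east 110.000° W.

112.000° W, 110.000° W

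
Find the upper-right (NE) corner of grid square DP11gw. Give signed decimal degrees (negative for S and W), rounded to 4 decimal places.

Field D=3, P=15: +3·20° lon, +15·10° lat → SW at lon -120°, lat 60°.
Square 1, 1: +1·2° lon, +1·1° lat → SW at lon -118°, lat 61°.
Subsquare g=6, w=22: +6·0.0833333° lon, +22·0.0416667° lat → SW at lon -117.5°, lat 61.9167°.
Cell spans 0.0833333° lon × 0.0416667° lat. NE corner is SW corner plus one full cell.
latitude 61.9583, longitude -117.4167.

61.9583, -117.4167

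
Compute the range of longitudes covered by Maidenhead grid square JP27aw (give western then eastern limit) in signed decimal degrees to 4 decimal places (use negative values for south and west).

4.0000, 4.0833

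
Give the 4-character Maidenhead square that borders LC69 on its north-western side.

LD50

Longitude square 6; −1 → 5.
Latitude square 9; +1 → 10, wraps to 0, carry into field.
Latitude field C = 2; +1 → 3 = D.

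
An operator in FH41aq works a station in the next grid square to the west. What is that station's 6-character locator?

FH31xq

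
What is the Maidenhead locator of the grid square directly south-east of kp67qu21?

KP67qu30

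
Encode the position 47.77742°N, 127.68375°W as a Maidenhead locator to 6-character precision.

CN67ds

Add 180° to longitude and 90° to latitude: 52.3162, 137.7774.
Field: 52.3162/20 → 2 → C, 137.7774/10 → 13 → N; chars CN.
Square: 12.3162/2 → 6, 7.7774/1 → 7; chars 67.
Subsquare: 0.3162/0.0833333 → 3 → d, 0.7774/0.0416667 → 18 → s; chars ds.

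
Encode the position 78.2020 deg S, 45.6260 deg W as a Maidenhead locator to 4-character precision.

Add 180° to longitude and 90° to latitude: 134.37, 11.80.
Field: lon ⌊134.37/20⌋ = 6 → G; lat ⌊11.80/10⌋ = 1 → B.
Square: lon ⌊14.37/2⌋ = 7; lat ⌊1.80/1⌋ = 1.

GB71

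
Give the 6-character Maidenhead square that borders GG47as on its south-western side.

GG37xr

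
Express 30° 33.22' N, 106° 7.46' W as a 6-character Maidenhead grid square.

DM60wn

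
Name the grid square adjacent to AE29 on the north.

Latitude square 9; +1 → 10, wraps to 0, carry into field.
Latitude field E = 4; +1 → 5 = F.
The longitude characters are unchanged.

AF20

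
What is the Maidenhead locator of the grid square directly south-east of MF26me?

MF26nd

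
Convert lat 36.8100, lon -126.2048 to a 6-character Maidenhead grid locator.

Shift to the Maidenhead origin (180°W, 90°S): lon 53.7952, lat 126.8100.
Field (20°×10°, letters A–R): 53.7952/20 → 2 → C, 126.8100/10 → 12 → M; chars CM.
Square (2°×1°, digits 0–9): 13.7952/2 → 6, 6.8100/1 → 6; chars 66.
Subsquare (5′×2.5′, letters a–x): 1.7952/0.0833333 → 21 → v, 0.8100/0.0416667 → 19 → t; chars vt.

CM66vt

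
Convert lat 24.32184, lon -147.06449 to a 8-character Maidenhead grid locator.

BL64lh27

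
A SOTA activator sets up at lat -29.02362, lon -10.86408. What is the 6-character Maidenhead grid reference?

Offset from 180°W / 90°S: lon 169.1359°, lat 60.9764°.
Field: 169.1359/20 → 8 → I, 60.9764/10 → 6 → G; chars IG.
Square: 9.1359/2 → 4, 0.9764/1 → 0; chars 40.
Subsquare: 1.1359/0.0833333 → 13 → n, 0.9764/0.0416667 → 23 → x; chars nx.

IG40nx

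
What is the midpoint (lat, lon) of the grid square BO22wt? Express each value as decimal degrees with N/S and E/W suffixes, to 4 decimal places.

Field B=1, O=14: +1·20° lon, +14·10° lat → SW at lon -160°, lat 50°.
Square 2, 2: +2·2° lon, +2·1° lat → SW at lon -156°, lat 52°.
Subsquare w=22, t=19: +22·0.0833333° lon, +19·0.0416667° lat → SW at lon -154.167°, lat 52.7917°.
Cell spans 0.0833333° lon × 0.0416667° lat. Centre is SW corner plus half of each.
latitude 52.8125° N, longitude 154.1250° W.

52.8125° N, 154.1250° W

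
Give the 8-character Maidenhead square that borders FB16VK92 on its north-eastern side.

FB16wk03

Longitude extended square 9; +1 → 10, wraps to 0, carry into subsquare.
Longitude subsquare v = 21; +1 → 22 = w.
Latitude extended square 2; +1 → 3.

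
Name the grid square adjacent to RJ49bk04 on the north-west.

RJ49ak95

Longitude extended square 0; −1 → -1, wraps to 9, carry into subsquare.
Longitude subsquare b = 1; −1 → 0 = a.
Latitude extended square 4; +1 → 5.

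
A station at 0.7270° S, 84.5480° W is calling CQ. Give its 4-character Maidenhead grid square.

EI79

Offset from 180°W / 90°S: lon 95.45°, lat 89.27°.
Field (20°×10°, letters A–R): 95.45/20 → 4 → E, 89.27/10 → 8 → I; chars EI.
Square (2°×1°, digits 0–9): 15.45/2 → 7, 9.27/1 → 9; chars 79.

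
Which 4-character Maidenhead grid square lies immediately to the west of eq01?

DQ91

Longitude square 0; −1 → -1, wraps to 9, carry into field.
Longitude field E = 4; −1 → 3 = D.
The latitude characters are unchanged.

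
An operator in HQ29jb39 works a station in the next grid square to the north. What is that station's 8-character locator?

HQ29jc30

Latitude extended square 9; +1 → 10, wraps to 0, carry into subsquare.
Latitude subsquare b = 1; +1 → 2 = c.
The longitude characters are unchanged.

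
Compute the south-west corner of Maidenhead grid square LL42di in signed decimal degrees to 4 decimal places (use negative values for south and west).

22.3333, 48.2500

Field L=11, L=11: +11·20° lon, +11·10° lat → SW at lon 40°, lat 20°.
Square 4, 2: +4·2° lon, +2·1° lat → SW at lon 48°, lat 22°.
Subsquare d=3, i=8: +3·0.0833333° lon, +8·0.0416667° lat → SW at lon 48.25°, lat 22.3333°.
latitude 22.3333, longitude 48.2500.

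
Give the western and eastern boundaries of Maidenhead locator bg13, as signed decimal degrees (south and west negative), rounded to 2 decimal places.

-158.00, -156.00

Field B=1, G=6: +1·20° lon, +6·10° lat → SW at lon -160°, lat -30°.
Square 1, 3: +1·2° lon, +3·1° lat → SW at lon -158°, lat -27°.
Cell spans 2° lon × 1° lat.
west -158.00, east -156.00.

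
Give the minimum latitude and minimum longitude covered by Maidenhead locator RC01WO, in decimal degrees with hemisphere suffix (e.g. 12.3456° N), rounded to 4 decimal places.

68.4167° S, 161.8333° E

Field R=17, C=2: +17·20° lon, +2·10° lat → SW at lon 160°, lat -70°.
Square 0, 1: +0·2° lon, +1·1° lat → SW at lon 160°, lat -69°.
Subsquare w=22, o=14: +22·0.0833333° lon, +14·0.0416667° lat → SW at lon 161.833°, lat -68.4167°.
latitude 68.4167° S, longitude 161.8333° E.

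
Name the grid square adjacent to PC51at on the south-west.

Longitude subsquare a = 0; −1 → -1, wraps to 23 = x, carry into square.
Longitude square 5; −1 → 4.
Latitude subsquare t = 19; −1 → 18 = s.

PC41xs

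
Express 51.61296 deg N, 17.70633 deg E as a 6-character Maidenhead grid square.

Offset from 180°W / 90°S: lon 197.7063°, lat 141.6130°.
Field: lon ⌊197.7063/20⌋ = 9 → J; lat ⌊141.6130/10⌋ = 14 → O.
Square: lon ⌊17.7063/2⌋ = 8; lat ⌊1.6130/1⌋ = 1.
Subsquare: lon ⌊1.7063/0.0833333⌋ = 20 → u; lat ⌊0.6130/0.0416667⌋ = 14 → o.

JO81uo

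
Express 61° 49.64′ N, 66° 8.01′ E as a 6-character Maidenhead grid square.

MP31bt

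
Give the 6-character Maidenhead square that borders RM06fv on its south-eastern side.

RM06gu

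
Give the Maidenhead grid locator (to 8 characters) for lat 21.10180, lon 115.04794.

Add 180° to longitude and 90° to latitude: 295.04794, 111.10180.
Field: lon ⌊295.04794/20⌋ = 14 → O; lat ⌊111.10180/10⌋ = 11 → L.
Square: lon ⌊15.04794/2⌋ = 7; lat ⌊1.10180/1⌋ = 1.
Subsquare: lon ⌊1.04794/0.0833333⌋ = 12 → m; lat ⌊0.10180/0.0416667⌋ = 2 → c.
Extended square: lon ⌊0.04794/0.00833333⌋ = 5; lat ⌊0.01847/0.00416667⌋ = 4.

OL71mc54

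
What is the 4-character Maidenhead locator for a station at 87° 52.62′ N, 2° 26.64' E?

Offset from 180°W / 90°S: lon 182.44°, lat 177.88°.
Field: 182.44/20 → 9 → J, 177.88/10 → 17 → R; chars JR.
Square: 2.44/2 → 1, 7.88/1 → 7; chars 17.

JR17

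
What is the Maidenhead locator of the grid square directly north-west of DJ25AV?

Longitude subsquare a = 0; −1 → -1, wraps to 23 = x, carry into square.
Longitude square 2; −1 → 1.
Latitude subsquare v = 21; +1 → 22 = w.

DJ15xw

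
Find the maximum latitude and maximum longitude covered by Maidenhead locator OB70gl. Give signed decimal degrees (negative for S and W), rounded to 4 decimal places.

-79.5000, 114.5833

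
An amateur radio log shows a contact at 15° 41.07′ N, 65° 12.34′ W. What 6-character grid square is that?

FK75jq

Add 180° to longitude and 90° to latitude: 114.7943, 105.6845.
Field: lon ⌊114.7943/20⌋ = 5 → F; lat ⌊105.6845/10⌋ = 10 → K.
Square: lon ⌊14.7943/2⌋ = 7; lat ⌊5.6845/1⌋ = 5.
Subsquare: lon ⌊0.7943/0.0833333⌋ = 9 → j; lat ⌊0.6845/0.0416667⌋ = 16 → q.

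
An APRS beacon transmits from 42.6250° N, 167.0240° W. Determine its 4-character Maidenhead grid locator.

AN62

Add 180° to longitude and 90° to latitude: 12.98, 132.62.
Field: lon ⌊12.98/20⌋ = 0 → A; lat ⌊132.62/10⌋ = 13 → N.
Square: lon ⌊12.98/2⌋ = 6; lat ⌊2.62/1⌋ = 2.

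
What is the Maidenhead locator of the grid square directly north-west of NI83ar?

NI73xs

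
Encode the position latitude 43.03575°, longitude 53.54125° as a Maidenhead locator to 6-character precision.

Add 180° to longitude and 90° to latitude: 233.5412, 133.0358.
Field (20°×10°, letters A–R): 233.5412/20 → 11 → L, 133.0358/10 → 13 → N; chars LN.
Square (2°×1°, digits 0–9): 13.5412/2 → 6, 3.0358/1 → 3; chars 63.
Subsquare (5′×2.5′, letters a–x): 1.5412/0.0833333 → 18 → s, 0.0358/0.0416667 → 0 → a; chars sa.

LN63sa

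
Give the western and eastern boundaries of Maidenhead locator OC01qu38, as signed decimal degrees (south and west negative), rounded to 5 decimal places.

101.35833, 101.36667

Field O=14, C=2: +14·20° lon, +2·10° lat → SW at lon 100°, lat -70°.
Square 0, 1: +0·2° lon, +1·1° lat → SW at lon 100°, lat -69°.
Subsquare q=16, u=20: +16·0.0833333° lon, +20·0.0416667° lat → SW at lon 101.333°, lat -68.1667°.
Extended square 3, 8: +3·0.00833333° lon, +8·0.00416667° lat → SW at lon 101.358°, lat -68.1333°.
Cell spans 0.00833333° lon × 0.00416667° lat.
west 101.35833, east 101.36667.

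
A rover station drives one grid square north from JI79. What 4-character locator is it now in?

Latitude square 9; +1 → 10, wraps to 0, carry into field.
Latitude field I = 8; +1 → 9 = J.
The longitude characters are unchanged.

JJ70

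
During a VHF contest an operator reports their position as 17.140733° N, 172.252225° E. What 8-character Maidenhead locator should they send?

RK67dd03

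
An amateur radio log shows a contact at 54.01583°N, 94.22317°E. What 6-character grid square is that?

NO74ca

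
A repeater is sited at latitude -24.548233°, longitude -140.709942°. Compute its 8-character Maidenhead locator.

BG95pk48

Offset from 180°W / 90°S: lon 39.29006°, lat 65.45177°.
Field: 39.29006/20 → 1 → B, 65.45177/10 → 6 → G; chars BG.
Square: 19.29006/2 → 9, 5.45177/1 → 5; chars 95.
Subsquare: 1.29006/0.0833333 → 15 → p, 0.45177/0.0416667 → 10 → k; chars pk.
Extended square: 0.04006/0.00833333 → 4, 0.03510/0.00416667 → 8; chars 48.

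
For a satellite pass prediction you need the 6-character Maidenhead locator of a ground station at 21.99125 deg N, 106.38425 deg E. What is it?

OL31ex

Offset from 180°W / 90°S: lon 286.3843°, lat 111.9913°.
Field: lon ⌊286.3843/20⌋ = 14 → O; lat ⌊111.9913/10⌋ = 11 → L.
Square: lon ⌊6.3843/2⌋ = 3; lat ⌊1.9913/1⌋ = 1.
Subsquare: lon ⌊0.3843/0.0833333⌋ = 4 → e; lat ⌊0.9913/0.0416667⌋ = 23 → x.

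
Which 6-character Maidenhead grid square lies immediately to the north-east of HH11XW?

HH21ax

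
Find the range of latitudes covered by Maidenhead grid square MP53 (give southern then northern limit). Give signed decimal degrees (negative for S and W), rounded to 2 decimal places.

Field M=12, P=15: +12·20° lon, +15·10° lat → SW at lon 60°, lat 60°.
Square 5, 3: +5·2° lon, +3·1° lat → SW at lon 70°, lat 63°.
Cell spans 2° lon × 1° lat.
south 63.00, north 64.00.

63.00, 64.00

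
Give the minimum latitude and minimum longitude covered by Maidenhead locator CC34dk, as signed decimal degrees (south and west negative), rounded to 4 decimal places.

Field C=2, C=2: +2·20° lon, +2·10° lat → SW at lon -140°, lat -70°.
Square 3, 4: +3·2° lon, +4·1° lat → SW at lon -134°, lat -66°.
Subsquare d=3, k=10: +3·0.0833333° lon, +10·0.0416667° lat → SW at lon -133.75°, lat -65.5833°.
latitude -65.5833, longitude -133.7500.

-65.5833, -133.7500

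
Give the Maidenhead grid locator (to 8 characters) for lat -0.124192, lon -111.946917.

DI49av60

Shift to the Maidenhead origin (180°W, 90°S): lon 68.05308, lat 89.87581.
Field (20°×10°, letters A–R): lon ⌊68.05308/20⌋ = 3 → D; lat ⌊89.87581/10⌋ = 8 → I.
Square (2°×1°, digits 0–9): lon ⌊8.05308/2⌋ = 4; lat ⌊9.87581/1⌋ = 9.
Subsquare (5′×2.5′, letters a–x): lon ⌊0.05308/0.0833333⌋ = 0 → a; lat ⌊0.87581/0.0416667⌋ = 21 → v.
Extended square (30″×15″, digits 0–9): lon ⌊0.05308/0.00833333⌋ = 6; lat ⌊0.00081/0.00416667⌋ = 0.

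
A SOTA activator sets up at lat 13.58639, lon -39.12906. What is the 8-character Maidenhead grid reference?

HK03ko40

Shift to the Maidenhead origin (180°W, 90°S): lon 140.87094, lat 103.58639.
Field (20°×10°, letters A–R): 140.87094/20 → 7 → H, 103.58639/10 → 10 → K; chars HK.
Square (2°×1°, digits 0–9): 0.87094/2 → 0, 3.58639/1 → 3; chars 03.
Subsquare (5′×2.5′, letters a–x): 0.87094/0.0833333 → 10 → k, 0.58639/0.0416667 → 14 → o; chars ko.
Extended square (30″×15″, digits 0–9): 0.03761/0.00833333 → 4, 0.00306/0.00416667 → 0; chars 40.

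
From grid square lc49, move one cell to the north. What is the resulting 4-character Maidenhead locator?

Latitude square 9; +1 → 10, wraps to 0, carry into field.
Latitude field C = 2; +1 → 3 = D.
The longitude characters are unchanged.

LD40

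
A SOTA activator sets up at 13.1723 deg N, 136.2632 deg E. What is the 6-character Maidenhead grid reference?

Offset from 180°W / 90°S: lon 316.2632°, lat 103.1723°.
Field: lon ⌊316.2632/20⌋ = 15 → P; lat ⌊103.1723/10⌋ = 10 → K.
Square: lon ⌊16.2632/2⌋ = 8; lat ⌊3.1723/1⌋ = 3.
Subsquare: lon ⌊0.2632/0.0833333⌋ = 3 → d; lat ⌊0.1723/0.0416667⌋ = 4 → e.

PK83de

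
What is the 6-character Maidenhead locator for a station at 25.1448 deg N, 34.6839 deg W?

HL25pd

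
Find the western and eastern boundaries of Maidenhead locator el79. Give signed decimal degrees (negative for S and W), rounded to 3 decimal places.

Field E=4, L=11: +4·20° lon, +11·10° lat → SW at lon -100°, lat 20°.
Square 7, 9: +7·2° lon, +9·1° lat → SW at lon -86°, lat 29°.
Cell spans 2° lon × 1° lat.
west -86.000, east -84.000.

-86.000, -84.000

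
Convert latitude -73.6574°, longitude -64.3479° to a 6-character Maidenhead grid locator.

FB76ti

Offset from 180°W / 90°S: lon 115.6521°, lat 16.3426°.
Field: lon ⌊115.6521/20⌋ = 5 → F; lat ⌊16.3426/10⌋ = 1 → B.
Square: lon ⌊15.6521/2⌋ = 7; lat ⌊6.3426/1⌋ = 6.
Subsquare: lon ⌊1.6521/0.0833333⌋ = 19 → t; lat ⌊0.3426/0.0416667⌋ = 8 → i.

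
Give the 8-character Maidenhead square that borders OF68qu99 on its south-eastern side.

OF68ru08

Longitude extended square 9; +1 → 10, wraps to 0, carry into subsquare.
Longitude subsquare q = 16; +1 → 17 = r.
Latitude extended square 9; −1 → 8.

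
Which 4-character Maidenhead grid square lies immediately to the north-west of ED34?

ED25

Longitude square 3; −1 → 2.
Latitude square 4; +1 → 5.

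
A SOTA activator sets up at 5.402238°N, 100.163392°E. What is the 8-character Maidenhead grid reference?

Add 180° to longitude and 90° to latitude: 280.16339, 95.40224.
Field: 280.16339/20 → 14 → O, 95.40224/10 → 9 → J; chars OJ.
Square: 0.16339/2 → 0, 5.40224/1 → 5; chars 05.
Subsquare: 0.16339/0.0833333 → 1 → b, 0.40224/0.0416667 → 9 → j; chars bj.
Extended square: 0.08006/0.00833333 → 9, 0.02724/0.00416667 → 6; chars 96.

OJ05bj96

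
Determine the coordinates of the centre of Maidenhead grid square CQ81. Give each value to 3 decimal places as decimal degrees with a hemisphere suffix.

71.500° N, 123.000° W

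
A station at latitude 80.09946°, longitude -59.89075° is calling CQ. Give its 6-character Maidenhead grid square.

GR00bc

Add 180° to longitude and 90° to latitude: 120.1093, 170.0995.
Field (20°×10°, letters A–R): 120.1093/20 → 6 → G, 170.0995/10 → 17 → R; chars GR.
Square (2°×1°, digits 0–9): 0.1093/2 → 0, 0.0995/1 → 0; chars 00.
Subsquare (5′×2.5′, letters a–x): 0.1093/0.0833333 → 1 → b, 0.0995/0.0416667 → 2 → c; chars bc.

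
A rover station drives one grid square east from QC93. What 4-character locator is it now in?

Longitude square 9; +1 → 10, wraps to 0, carry into field.
Longitude field Q = 16; +1 → 17 = R.
The latitude characters are unchanged.

RC03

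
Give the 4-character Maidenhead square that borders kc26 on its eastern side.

KC36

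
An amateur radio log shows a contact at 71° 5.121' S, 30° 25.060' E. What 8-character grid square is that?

KB58fv09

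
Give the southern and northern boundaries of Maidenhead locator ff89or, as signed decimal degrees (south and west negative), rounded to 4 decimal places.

Field F=5, F=5: +5·20° lon, +5·10° lat → SW at lon -80°, lat -40°.
Square 8, 9: +8·2° lon, +9·1° lat → SW at lon -64°, lat -31°.
Subsquare o=14, r=17: +14·0.0833333° lon, +17·0.0416667° lat → SW at lon -62.8333°, lat -30.2917°.
Cell spans 0.0833333° lon × 0.0416667° lat.
south -30.2917, north -30.2500.

-30.2917, -30.2500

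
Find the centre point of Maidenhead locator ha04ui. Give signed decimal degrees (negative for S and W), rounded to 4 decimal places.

Field H=7, A=0: +7·20° lon, +0·10° lat → SW at lon -40°, lat -90°.
Square 0, 4: +0·2° lon, +4·1° lat → SW at lon -40°, lat -86°.
Subsquare u=20, i=8: +20·0.0833333° lon, +8·0.0416667° lat → SW at lon -38.3333°, lat -85.6667°.
Cell spans 0.0833333° lon × 0.0416667° lat. Centre is SW corner plus half of each.
latitude -85.6458, longitude -38.2917.

-85.6458, -38.2917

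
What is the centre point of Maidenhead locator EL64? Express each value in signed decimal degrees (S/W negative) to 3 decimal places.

24.500, -87.000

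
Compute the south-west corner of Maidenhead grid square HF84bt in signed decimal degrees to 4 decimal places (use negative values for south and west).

-35.2083, -23.9167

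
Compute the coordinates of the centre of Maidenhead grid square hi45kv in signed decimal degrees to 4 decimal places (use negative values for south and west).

-4.1042, -31.1250

Field H=7, I=8: +7·20° lon, +8·10° lat → SW at lon -40°, lat -10°.
Square 4, 5: +4·2° lon, +5·1° lat → SW at lon -32°, lat -5°.
Subsquare k=10, v=21: +10·0.0833333° lon, +21·0.0416667° lat → SW at lon -31.1667°, lat -4.125°.
Cell spans 0.0833333° lon × 0.0416667° lat. Centre is SW corner plus half of each.
latitude -4.1042, longitude -31.1250.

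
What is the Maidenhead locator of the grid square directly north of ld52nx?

Latitude subsquare x = 23; +1 → 24, wraps to 0 = a, carry into square.
Latitude square 2; +1 → 3.
The longitude characters are unchanged.

LD53na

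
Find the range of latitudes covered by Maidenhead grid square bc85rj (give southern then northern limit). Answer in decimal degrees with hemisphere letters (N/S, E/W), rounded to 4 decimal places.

64.6250° S, 64.5833° S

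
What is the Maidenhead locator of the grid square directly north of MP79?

Latitude square 9; +1 → 10, wraps to 0, carry into field.
Latitude field P = 15; +1 → 16 = Q.
The longitude characters are unchanged.

MQ70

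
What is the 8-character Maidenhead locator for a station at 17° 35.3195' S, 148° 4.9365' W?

Add 180° to longitude and 90° to latitude: 31.91772, 72.41134.
Field: lon ⌊31.91772/20⌋ = 1 → B; lat ⌊72.41134/10⌋ = 7 → H.
Square: lon ⌊11.91772/2⌋ = 5; lat ⌊2.41134/1⌋ = 2.
Subsquare: lon ⌊1.91772/0.0833333⌋ = 23 → x; lat ⌊0.41134/0.0416667⌋ = 9 → j.
Extended square: lon ⌊0.00106/0.00833333⌋ = 0; lat ⌊0.03634/0.00416667⌋ = 8.

BH52xj08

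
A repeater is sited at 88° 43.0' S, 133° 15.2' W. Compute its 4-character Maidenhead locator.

CA31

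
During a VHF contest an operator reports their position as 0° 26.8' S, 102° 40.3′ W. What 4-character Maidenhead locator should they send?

Shift to the Maidenhead origin (180°W, 90°S): lon 77.33, lat 89.55.
Field (20°×10°, letters A–R): lon ⌊77.33/20⌋ = 3 → D; lat ⌊89.55/10⌋ = 8 → I.
Square (2°×1°, digits 0–9): lon ⌊17.33/2⌋ = 8; lat ⌊9.55/1⌋ = 9.

DI89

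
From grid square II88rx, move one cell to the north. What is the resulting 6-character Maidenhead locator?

Latitude subsquare x = 23; +1 → 24, wraps to 0 = a, carry into square.
Latitude square 8; +1 → 9.
The longitude characters are unchanged.

II89ra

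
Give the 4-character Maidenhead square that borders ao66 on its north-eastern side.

AO77

Longitude square 6; +1 → 7.
Latitude square 6; +1 → 7.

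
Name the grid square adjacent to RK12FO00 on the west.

Longitude extended square 0; −1 → -1, wraps to 9, carry into subsquare.
Longitude subsquare f = 5; −1 → 4 = e.
The latitude characters are unchanged.

RK12eo90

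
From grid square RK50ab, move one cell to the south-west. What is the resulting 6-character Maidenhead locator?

RK40xa

Longitude subsquare a = 0; −1 → -1, wraps to 23 = x, carry into square.
Longitude square 5; −1 → 4.
Latitude subsquare b = 1; −1 → 0 = a.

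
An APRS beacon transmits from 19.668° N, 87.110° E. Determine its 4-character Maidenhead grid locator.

NK39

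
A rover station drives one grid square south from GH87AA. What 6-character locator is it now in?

GH86ax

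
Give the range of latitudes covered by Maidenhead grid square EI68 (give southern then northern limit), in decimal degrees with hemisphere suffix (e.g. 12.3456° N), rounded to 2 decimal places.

Field E=4, I=8: +4·20° lon, +8·10° lat → SW at lon -100°, lat -10°.
Square 6, 8: +6·2° lon, +8·1° lat → SW at lon -88°, lat -2°.
Cell spans 2° lon × 1° lat.
south 2.00° S, north 1.00° S.

2.00° S, 1.00° S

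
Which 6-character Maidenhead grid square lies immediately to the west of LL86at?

Longitude subsquare a = 0; −1 → -1, wraps to 23 = x, carry into square.
Longitude square 8; −1 → 7.
The latitude characters are unchanged.

LL76xt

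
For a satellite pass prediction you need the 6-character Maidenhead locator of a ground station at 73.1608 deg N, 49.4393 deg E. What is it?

LQ43rd

Shift to the Maidenhead origin (180°W, 90°S): lon 229.4393, lat 163.1608.
Field: 229.4393/20 → 11 → L, 163.1608/10 → 16 → Q; chars LQ.
Square: 9.4393/2 → 4, 3.1608/1 → 3; chars 43.
Subsquare: 1.4393/0.0833333 → 17 → r, 0.1608/0.0416667 → 3 → d; chars rd.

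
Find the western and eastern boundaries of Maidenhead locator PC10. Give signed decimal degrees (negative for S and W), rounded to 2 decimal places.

122.00, 124.00

Field P=15, C=2: +15·20° lon, +2·10° lat → SW at lon 120°, lat -70°.
Square 1, 0: +1·2° lon, +0·1° lat → SW at lon 122°, lat -70°.
Cell spans 2° lon × 1° lat.
west 122.00, east 124.00.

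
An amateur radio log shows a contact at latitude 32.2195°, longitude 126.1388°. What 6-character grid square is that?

Add 180° to longitude and 90° to latitude: 306.1388, 122.2195.
Field: 306.1388/20 → 15 → P, 122.2195/10 → 12 → M; chars PM.
Square: 6.1388/2 → 3, 2.2195/1 → 2; chars 32.
Subsquare: 0.1388/0.0833333 → 1 → b, 0.2195/0.0416667 → 5 → f; chars bf.

PM32bf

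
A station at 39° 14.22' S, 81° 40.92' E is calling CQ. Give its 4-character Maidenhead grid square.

Add 180° to longitude and 90° to latitude: 261.68, 50.76.
Field (20°×10°, letters A–R): lon ⌊261.68/20⌋ = 13 → N; lat ⌊50.76/10⌋ = 5 → F.
Square (2°×1°, digits 0–9): lon ⌊1.68/2⌋ = 0; lat ⌊0.76/1⌋ = 0.

NF00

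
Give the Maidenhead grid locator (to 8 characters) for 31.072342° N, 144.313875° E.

QM21db77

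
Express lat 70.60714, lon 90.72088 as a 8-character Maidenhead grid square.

NQ50io65

Offset from 180°W / 90°S: lon 270.72088°, lat 160.60714°.
Field: 270.72088/20 → 13 → N, 160.60714/10 → 16 → Q; chars NQ.
Square: 10.72088/2 → 5, 0.60714/1 → 0; chars 50.
Subsquare: 0.72088/0.0833333 → 8 → i, 0.60714/0.0416667 → 14 → o; chars io.
Extended square: 0.05421/0.00833333 → 6, 0.02381/0.00416667 → 5; chars 65.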